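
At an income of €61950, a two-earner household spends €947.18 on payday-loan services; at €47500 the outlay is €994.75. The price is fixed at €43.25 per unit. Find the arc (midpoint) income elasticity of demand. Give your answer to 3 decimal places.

With a constant price, Q₁ = 947.18/43.25 = 21.900 and Q₂ = 994.75/43.25 = 23.000 (equivalently, work directly with expenditure since P cancels).
Midpoint %ΔQ = (994.75 − 947.18)/970.96 = 0.04899; midpoint %ΔI = (47500 − 61950)/54725 = -0.26405.
η = 0.04899 / -0.26405 = -0.186.

-0.186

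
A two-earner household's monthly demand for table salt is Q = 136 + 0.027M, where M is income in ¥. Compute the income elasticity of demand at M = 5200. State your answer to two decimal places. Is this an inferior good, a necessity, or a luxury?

At M = 5200: Q = 276.400.
dQ/dM = 0.027.
η = (dQ/dM)·(M/Q) = 0.027 × (5200/276.400) = 0.51.
Since 0 < η < 1, the good is a necessity.

0.51 (necessity)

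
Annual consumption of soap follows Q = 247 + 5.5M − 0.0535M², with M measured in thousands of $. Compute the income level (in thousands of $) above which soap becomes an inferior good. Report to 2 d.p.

51.40

dQ/dM = 5.5 − 0.107M.
The good is inferior where dQ/dM < 0. Setting dQ/dM = 0 gives M = 5.5 / 0.107 = 51.40.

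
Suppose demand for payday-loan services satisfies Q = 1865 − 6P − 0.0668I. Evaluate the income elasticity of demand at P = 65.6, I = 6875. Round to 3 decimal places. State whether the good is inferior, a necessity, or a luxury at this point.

-0.454 (inferior good)

At P = 65.6, I = 6875: Q = 1012.150.
Holding P constant, ∂Q/∂I = −0.0668.
η_I = (∂Q/∂I)·(I/Q) = -0.0668 × (6875/1012.150) = -0.454.
Since η < 0, this is an inferior good.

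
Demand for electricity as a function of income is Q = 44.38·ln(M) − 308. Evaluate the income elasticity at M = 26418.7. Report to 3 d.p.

0.308

At M = 26418.7: Q = 143.869.
dQ/dM = 44.38/M = 0.00167987 at this income.
η = (dQ/dM)·(M/Q) = 0.00167987 × (26418.7/143.869) = 0.308.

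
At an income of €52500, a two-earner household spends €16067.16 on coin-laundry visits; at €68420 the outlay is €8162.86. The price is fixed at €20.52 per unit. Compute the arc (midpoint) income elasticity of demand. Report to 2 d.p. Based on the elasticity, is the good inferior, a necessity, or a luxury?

With a constant price, Q₁ = 16067.16/20.52 = 783.000 and Q₂ = 8162.86/20.52 = 397.800 (equivalently, work directly with expenditure since P cancels).
Midpoint %ΔQ = (8162.86 − 16067.16)/12115.01 = -0.65244; midpoint %ΔI = (68420 − 52500)/60460 = 0.26331.
η = -0.65244 / 0.26331 = -2.48.
η < 0 ⇒ inferior good.

-2.48 (inferior good)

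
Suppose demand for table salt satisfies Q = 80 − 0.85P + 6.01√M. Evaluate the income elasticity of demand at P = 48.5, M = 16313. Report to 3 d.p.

At P = 48.5, M = 16313: Q = 806.386.
Holding P constant, ∂Q/∂M = 6.01/(2√M) = 0.0235276.
η_M = (∂Q/∂M)·(M/Q) = 0.0235276 × (16313/806.386) = 0.476.

0.476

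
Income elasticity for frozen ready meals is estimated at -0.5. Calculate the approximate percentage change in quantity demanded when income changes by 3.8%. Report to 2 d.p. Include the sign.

-1.90%

%ΔQ ≈ η × %ΔI = -0.5 × 3.8% = -1.90%.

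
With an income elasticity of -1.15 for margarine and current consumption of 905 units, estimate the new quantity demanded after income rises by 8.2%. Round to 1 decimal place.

%ΔQ ≈ η × %ΔI = -1.15 × 8.2% = -9.43%.
New Q ≈ 905 × (1 − 0.0943) = 819.7.

819.7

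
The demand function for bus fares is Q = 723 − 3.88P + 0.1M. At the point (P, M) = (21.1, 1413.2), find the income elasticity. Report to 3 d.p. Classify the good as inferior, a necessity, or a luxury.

At P = 21.1, M = 1413.2: Q = 782.452.
Holding P constant, ∂Q/∂M = 0.1.
η_M = (∂Q/∂M)·(M/Q) = 0.1 × (1413.2/782.452) = 0.181.
Since 0 < η < 1, this is a necessity.

0.181 (necessity)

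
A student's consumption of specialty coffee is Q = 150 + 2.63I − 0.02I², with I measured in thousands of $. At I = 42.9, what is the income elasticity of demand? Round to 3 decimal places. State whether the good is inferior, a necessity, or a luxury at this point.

At I = 42.9: Q = 226.0188.
dQ/dI = 2.63 − 0.04I = 0.91400.
η = (dQ/dI)·(I/Q) = 0.91400 × (42.9/226.0188) = 0.173.
0 < η < 1 ⇒ necessity.

0.173 (necessity)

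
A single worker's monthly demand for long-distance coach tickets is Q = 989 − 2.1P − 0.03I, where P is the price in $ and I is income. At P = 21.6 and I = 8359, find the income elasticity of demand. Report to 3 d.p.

-0.362

At P = 21.6, I = 8359: Q = 692.870.
Holding P constant, ∂Q/∂I = −0.03.
η_I = (∂Q/∂I)·(I/Q) = -0.03 × (8359/692.870) = -0.362.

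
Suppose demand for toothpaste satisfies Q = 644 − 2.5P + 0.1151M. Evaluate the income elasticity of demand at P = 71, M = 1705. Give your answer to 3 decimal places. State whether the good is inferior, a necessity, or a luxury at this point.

0.296 (necessity)

At P = 71, M = 1705: Q = 662.746.
Holding P constant, ∂Q/∂M = 0.1151.
η_M = (∂Q/∂M)·(M/Q) = 0.1151 × (1705/662.746) = 0.296.
Since 0 < η < 1, this is a necessity.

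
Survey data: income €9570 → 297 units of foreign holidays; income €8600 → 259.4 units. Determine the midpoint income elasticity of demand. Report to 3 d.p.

1.266

ΔQ = 259.4 − 297 = -37.6; midpoint Q̄ = (297 + 259.4)/2 = 278.2.
ΔI = 8600 − 9570 = -970; midpoint Ī = (9570 + 8600)/2 = 9085.
η = (ΔQ/Q̄) ÷ (ΔI/Ī) = (-37.6/278.2) ÷ (-970/9085) = 1.266.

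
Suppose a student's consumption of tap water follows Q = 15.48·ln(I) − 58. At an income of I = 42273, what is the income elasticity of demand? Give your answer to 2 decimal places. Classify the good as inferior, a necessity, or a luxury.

At I = 42273: Q = 106.891.
dQ/dI = 15.48/I = 0.000366191 at this income.
η = (dQ/dI)·(I/Q) = 0.000366191 × (42273/106.891) = 0.14.
Since 0 < η < 1, the good is a necessity.

0.14 (necessity)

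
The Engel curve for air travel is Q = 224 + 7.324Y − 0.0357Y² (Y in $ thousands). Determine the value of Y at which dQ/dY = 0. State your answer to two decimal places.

102.58

dQ/dY = 7.324 − 0.0714Y.
The good is inferior where dQ/dY < 0. Setting dQ/dY = 0 gives Y = 7.324 / 0.0714 = 102.58.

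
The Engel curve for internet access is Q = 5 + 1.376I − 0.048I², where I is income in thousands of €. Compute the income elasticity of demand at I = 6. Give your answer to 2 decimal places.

At I = 6: Q = 11.5280.
dQ/dI = 1.376 − 0.096I = 0.80000.
η = (dQ/dI)·(I/Q) = 0.80000 × (6/11.5280) = 0.42.

0.42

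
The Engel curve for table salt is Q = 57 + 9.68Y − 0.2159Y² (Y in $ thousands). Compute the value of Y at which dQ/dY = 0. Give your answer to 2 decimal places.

22.42

dQ/dY = 9.68 − 0.4318Y.
The good is inferior where dQ/dY < 0. Setting dQ/dY = 0 gives Y = 9.68 / 0.4318 = 22.42.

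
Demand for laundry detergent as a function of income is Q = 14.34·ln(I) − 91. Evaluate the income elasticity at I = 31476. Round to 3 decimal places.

0.249

At I = 31476: Q = 57.519.
dQ/dI = 14.34/I = 0.000455585 at this income.
η = (dQ/dI)·(I/Q) = 0.000455585 × (31476/57.519) = 0.249.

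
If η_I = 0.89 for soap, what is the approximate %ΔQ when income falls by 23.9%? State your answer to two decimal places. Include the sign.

%ΔQ ≈ η × %ΔI = 0.89 × (-23.9%) = -21.27%.

-21.27%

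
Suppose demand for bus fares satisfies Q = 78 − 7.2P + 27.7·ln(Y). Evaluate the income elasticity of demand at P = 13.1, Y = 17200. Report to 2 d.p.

0.11

At P = 13.1, Y = 17200: Q = 253.829.
Holding P constant, ∂Q/∂Y = 27.7/Y = 0.00161047.
η_Y = (∂Q/∂Y)·(Y/Q) = 0.00161047 × (17200/253.829) = 0.11.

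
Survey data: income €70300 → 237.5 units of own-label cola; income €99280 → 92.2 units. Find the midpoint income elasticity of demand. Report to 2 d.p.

ΔQ = 92.2 − 237.5 = -145.3; midpoint Q̄ = (237.5 + 92.2)/2 = 164.85.
ΔI = 99280 − 70300 = 28980; midpoint Ī = (70300 + 99280)/2 = 84790.
η = (ΔQ/Q̄) ÷ (ΔI/Ī) = (-145.3/164.85) ÷ (28980/84790) = -2.58.

-2.58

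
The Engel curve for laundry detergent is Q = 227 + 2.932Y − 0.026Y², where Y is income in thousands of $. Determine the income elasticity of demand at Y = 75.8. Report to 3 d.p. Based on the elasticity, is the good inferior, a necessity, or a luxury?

-0.255 (inferior good)

At Y = 75.8: Q = 299.8590.
dQ/dY = 2.932 − 0.052Y = -1.00960.
η = (dQ/dY)·(Y/Q) = -1.00960 × (75.8/299.8590) = -0.255.
η < 0 ⇒ inferior good.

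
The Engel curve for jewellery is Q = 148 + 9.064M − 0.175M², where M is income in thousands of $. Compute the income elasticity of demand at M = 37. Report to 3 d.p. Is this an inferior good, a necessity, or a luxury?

-0.590 (inferior good)

At M = 37: Q = 243.7930.
dQ/dM = 9.064 − 0.35M = -3.88600.
η = (dQ/dM)·(M/Q) = -3.88600 × (37/243.7930) = -0.590.
η < 0 ⇒ inferior good.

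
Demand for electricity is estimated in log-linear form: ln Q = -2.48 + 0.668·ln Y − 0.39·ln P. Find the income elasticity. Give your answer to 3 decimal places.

0.668

In a log-linear demand, the coefficient on ln Y is the income elasticity.
So η = 0.668.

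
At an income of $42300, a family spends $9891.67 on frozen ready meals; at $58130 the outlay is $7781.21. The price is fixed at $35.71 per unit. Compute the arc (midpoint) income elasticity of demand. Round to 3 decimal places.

-0.758

With a constant price, Q₁ = 9891.67/35.71 = 277.000 and Q₂ = 7781.21/35.71 = 217.900 (equivalently, work directly with expenditure since P cancels).
Midpoint %ΔQ = (7781.21 − 9891.67)/8836.44 = -0.23884; midpoint %ΔI = (58130 − 42300)/50215 = 0.31524.
η = -0.23884 / 0.31524 = -0.758.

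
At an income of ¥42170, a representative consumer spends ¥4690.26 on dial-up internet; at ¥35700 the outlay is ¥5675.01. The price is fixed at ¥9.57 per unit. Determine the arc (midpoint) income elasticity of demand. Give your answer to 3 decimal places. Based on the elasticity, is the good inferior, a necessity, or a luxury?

-1.143 (inferior good)

With a constant price, Q₁ = 4690.26/9.57 = 490.100 and Q₂ = 5675.01/9.57 = 593.000 (equivalently, work directly with expenditure since P cancels).
Midpoint %ΔQ = (5675.01 − 4690.26)/5182.64 = 0.19001; midpoint %ΔI = (35700 − 42170)/38935 = -0.16617.
η = 0.19001 / -0.16617 = -1.143.
η < 0 ⇒ inferior good.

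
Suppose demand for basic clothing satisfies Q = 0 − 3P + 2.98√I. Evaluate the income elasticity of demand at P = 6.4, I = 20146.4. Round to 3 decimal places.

0.524

At P = 6.4, I = 20146.4: Q = 403.775.
Holding P constant, ∂Q/∂I = 2.98/(2√I) = 0.0104975.
η_I = (∂Q/∂I)·(I/Q) = 0.0104975 × (20146.4/403.775) = 0.524.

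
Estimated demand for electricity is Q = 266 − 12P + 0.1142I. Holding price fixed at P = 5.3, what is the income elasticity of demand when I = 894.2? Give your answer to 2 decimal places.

At P = 5.3, I = 894.2: Q = 304.518.
Holding P constant, ∂Q/∂I = 0.1142.
η_I = (∂Q/∂I)·(I/Q) = 0.1142 × (894.2/304.518) = 0.34.

0.34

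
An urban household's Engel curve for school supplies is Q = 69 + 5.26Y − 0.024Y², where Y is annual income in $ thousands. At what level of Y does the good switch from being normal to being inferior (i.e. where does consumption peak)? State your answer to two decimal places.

109.58

dQ/dY = 5.26 − 0.048Y.
The good is inferior where dQ/dY < 0. Setting dQ/dY = 0 gives Y = 5.26 / 0.048 = 109.58.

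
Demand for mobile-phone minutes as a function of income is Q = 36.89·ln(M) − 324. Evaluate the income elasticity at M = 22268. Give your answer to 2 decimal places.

At M = 22268: Q = 45.302.
dQ/dM = 36.89/M = 0.00165664 at this income.
η = (dQ/dM)·(M/Q) = 0.00165664 × (22268/45.302) = 0.81.

0.81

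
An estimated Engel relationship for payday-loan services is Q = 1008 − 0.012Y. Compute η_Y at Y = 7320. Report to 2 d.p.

At Y = 7320: Q = 920.160.
dQ/dY = −0.012.
η = (dQ/dY)·(Y/Q) = -0.012 × (7320/920.160) = -0.10.

-0.10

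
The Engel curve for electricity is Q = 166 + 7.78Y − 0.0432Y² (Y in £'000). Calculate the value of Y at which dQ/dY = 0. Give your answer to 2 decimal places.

dQ/dY = 7.78 − 0.0864Y.
The good is inferior where dQ/dY < 0. Setting dQ/dY = 0 gives Y = 7.78 / 0.0864 = 90.05.

90.05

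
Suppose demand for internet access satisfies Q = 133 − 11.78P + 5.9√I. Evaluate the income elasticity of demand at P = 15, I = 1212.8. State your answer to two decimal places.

At P = 15, I = 1212.8: Q = 161.769.
Holding P constant, ∂Q/∂I = 5.9/(2√I) = 0.0847086.
η_I = (∂Q/∂I)·(I/Q) = 0.0847086 × (1212.8/161.769) = 0.64.

0.64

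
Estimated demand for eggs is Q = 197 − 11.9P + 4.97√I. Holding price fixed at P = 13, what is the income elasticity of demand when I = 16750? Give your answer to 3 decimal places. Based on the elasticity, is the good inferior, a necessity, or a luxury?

At P = 13, I = 16750: Q = 685.526.
Holding P constant, ∂Q/∂I = 4.97/(2√I) = 0.0192008.
η_I = (∂Q/∂I)·(I/Q) = 0.0192008 × (16750/685.526) = 0.469.
Since 0 < η < 1, this is a necessity.

0.469 (necessity)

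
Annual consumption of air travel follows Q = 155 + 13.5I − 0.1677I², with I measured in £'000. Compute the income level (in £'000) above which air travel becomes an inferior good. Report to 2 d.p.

40.25

dQ/dI = 13.5 − 0.3354I.
The good is inferior where dQ/dI < 0. Setting dQ/dI = 0 gives I = 13.5 / 0.3354 = 40.25.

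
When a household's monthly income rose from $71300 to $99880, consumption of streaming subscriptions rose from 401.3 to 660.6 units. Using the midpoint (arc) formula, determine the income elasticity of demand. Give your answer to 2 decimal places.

1.46

ΔQ = 660.6 − 401.3 = 259.3; midpoint Q̄ = (401.3 + 660.6)/2 = 530.95.
ΔI = 99880 − 71300 = 28580; midpoint Ī = (71300 + 99880)/2 = 85590.
η = (ΔQ/Q̄) ÷ (ΔI/Ī) = (259.3/530.95) ÷ (28580/85590) = 1.46.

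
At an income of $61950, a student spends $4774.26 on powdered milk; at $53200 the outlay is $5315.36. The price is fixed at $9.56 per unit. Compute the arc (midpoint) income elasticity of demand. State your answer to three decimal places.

-0.706

With a constant price, Q₁ = 4774.26/9.56 = 499.400 and Q₂ = 5315.36/9.56 = 556.000 (equivalently, work directly with expenditure since P cancels).
Midpoint %ΔQ = (5315.36 − 4774.26)/5044.81 = 0.10726; midpoint %ΔI = (53200 − 61950)/57575 = -0.15198.
η = 0.10726 / -0.15198 = -0.706.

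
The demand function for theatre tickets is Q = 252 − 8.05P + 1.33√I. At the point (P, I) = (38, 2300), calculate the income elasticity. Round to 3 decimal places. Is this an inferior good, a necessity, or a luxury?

At P = 38, I = 2300: Q = 9.885.
Holding P constant, ∂Q/∂I = 1.33/(2√I) = 0.0138662.
η_I = (∂Q/∂I)·(I/Q) = 0.0138662 × (2300/9.885) = 3.226.
Since η > 1, this is a luxury.

3.226 (luxury)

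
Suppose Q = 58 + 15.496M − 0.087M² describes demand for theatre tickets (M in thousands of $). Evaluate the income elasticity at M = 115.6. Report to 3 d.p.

-0.777

At M = 115.6: Q = 686.7253.
dQ/dM = 15.496 − 0.174M = -4.61840.
η = (dQ/dM)·(M/Q) = -4.61840 × (115.6/686.7253) = -0.777.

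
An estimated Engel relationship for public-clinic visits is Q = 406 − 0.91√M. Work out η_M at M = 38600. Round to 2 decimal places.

-0.39

At M = 38600: Q = 227.213.
dQ/dM = -0.91/(2√M) = -0.00231589 at this income.
η = (dQ/dM)·(M/Q) = -0.00231589 × (38600/227.213) = -0.39.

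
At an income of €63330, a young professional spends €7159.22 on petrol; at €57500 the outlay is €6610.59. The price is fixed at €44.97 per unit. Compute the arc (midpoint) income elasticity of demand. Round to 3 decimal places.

With a constant price, Q₁ = 7159.22/44.97 = 159.200 and Q₂ = 6610.59/44.97 = 147.000 (equivalently, work directly with expenditure since P cancels).
Midpoint %ΔQ = (6610.59 − 7159.22)/6884.91 = -0.07969; midpoint %ΔI = (57500 − 63330)/60415 = -0.09650.
η = -0.07969 / -0.09650 = 0.826.

0.826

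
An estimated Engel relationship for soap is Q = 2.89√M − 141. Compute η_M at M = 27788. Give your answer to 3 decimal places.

0.707

At M = 27788: Q = 340.755.
dQ/dM = 2.89/(2√M) = 0.00866841 at this income.
η = (dQ/dM)·(M/Q) = 0.00866841 × (27788/340.755) = 0.707.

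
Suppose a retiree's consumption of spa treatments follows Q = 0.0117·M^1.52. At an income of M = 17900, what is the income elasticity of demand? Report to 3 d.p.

For Q = A·M^β the income elasticity is constant and equal to β.
Here β = 1.52, so η = 1.520.

1.520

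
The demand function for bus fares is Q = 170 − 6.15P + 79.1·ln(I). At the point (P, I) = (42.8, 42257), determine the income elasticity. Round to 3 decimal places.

At P = 42.8, I = 42257: Q = 749.316.
Holding P constant, ∂Q/∂I = 79.1/I = 0.00187188.
η_I = (∂Q/∂I)·(I/Q) = 0.00187188 × (42257/749.316) = 0.106.

0.106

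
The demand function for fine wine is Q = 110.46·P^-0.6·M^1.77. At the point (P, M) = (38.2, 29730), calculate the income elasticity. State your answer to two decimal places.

For a multiplicative demand Q = A·P^α·M^β, the income elasticity is β everywhere.
Here β = 1.77, so η = 1.77.

1.77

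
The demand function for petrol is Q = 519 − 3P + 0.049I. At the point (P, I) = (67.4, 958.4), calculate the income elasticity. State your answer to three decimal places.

0.129

At P = 67.4, I = 958.4: Q = 363.762.
Holding P constant, ∂Q/∂I = 0.049.
η_I = (∂Q/∂I)·(I/Q) = 0.049 × (958.4/363.762) = 0.129.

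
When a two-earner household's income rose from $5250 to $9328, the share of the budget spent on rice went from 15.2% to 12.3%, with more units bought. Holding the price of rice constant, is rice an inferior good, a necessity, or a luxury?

necessity

Quantity rises but the budget share falls as income rises, so 0 < η < 1.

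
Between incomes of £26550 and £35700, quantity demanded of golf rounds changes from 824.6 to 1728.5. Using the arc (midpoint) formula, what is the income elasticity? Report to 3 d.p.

ΔQ = 1728.5 − 824.6 = 903.9; midpoint Q̄ = (824.6 + 1728.5)/2 = 1276.55.
ΔI = 35700 − 26550 = 9150; midpoint Ī = (26550 + 35700)/2 = 31125.
η = (ΔQ/Q̄) ÷ (ΔI/Ī) = (903.9/1276.55) ÷ (9150/31125) = 2.409.

2.409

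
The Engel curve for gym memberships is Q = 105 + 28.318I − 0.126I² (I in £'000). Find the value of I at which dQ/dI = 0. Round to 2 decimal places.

112.37

dQ/dI = 28.318 − 0.252I.
The good is inferior where dQ/dI < 0. Setting dQ/dI = 0 gives I = 28.318 / 0.252 = 112.37.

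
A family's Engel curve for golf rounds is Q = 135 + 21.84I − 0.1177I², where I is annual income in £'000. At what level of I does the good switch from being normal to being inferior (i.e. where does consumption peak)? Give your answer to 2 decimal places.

92.78

dQ/dI = 21.84 − 0.2354I.
The good is inferior where dQ/dI < 0. Setting dQ/dI = 0 gives I = 21.84 / 0.2354 = 92.78.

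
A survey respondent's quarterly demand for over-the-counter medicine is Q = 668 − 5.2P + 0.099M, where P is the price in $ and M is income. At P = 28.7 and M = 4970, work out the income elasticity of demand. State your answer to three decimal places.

At P = 28.7, M = 4970: Q = 1010.790.
Holding P constant, ∂Q/∂M = 0.099.
η_M = (∂Q/∂M)·(M/Q) = 0.099 × (4970/1010.790) = 0.487.

0.487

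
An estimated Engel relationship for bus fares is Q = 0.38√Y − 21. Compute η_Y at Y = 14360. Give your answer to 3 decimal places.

0.928

At Y = 14360: Q = 24.537.
dQ/dY = 0.38/(2√Y) = 0.00158554 at this income.
η = (dQ/dY)·(Y/Q) = 0.00158554 × (14360/24.537) = 0.928.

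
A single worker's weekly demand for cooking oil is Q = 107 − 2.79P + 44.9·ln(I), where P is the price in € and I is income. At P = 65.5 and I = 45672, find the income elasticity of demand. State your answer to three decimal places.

At P = 65.5, I = 45672: Q = 405.998.
Holding P constant, ∂Q/∂I = 44.9/I = 0.000983097.
η_I = (∂Q/∂I)·(I/Q) = 0.000983097 × (45672/405.998) = 0.111.

0.111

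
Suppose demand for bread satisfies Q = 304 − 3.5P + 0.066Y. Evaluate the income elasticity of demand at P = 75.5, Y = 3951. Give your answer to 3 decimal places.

At P = 75.5, Y = 3951: Q = 300.516.
Holding P constant, ∂Q/∂Y = 0.066.
η_Y = (∂Q/∂Y)·(Y/Q) = 0.066 × (3951/300.516) = 0.868.

0.868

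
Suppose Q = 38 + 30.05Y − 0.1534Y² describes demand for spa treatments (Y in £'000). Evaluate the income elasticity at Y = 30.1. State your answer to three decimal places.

0.780

At Y = 30.1: Q = 803.5231.
dQ/dY = 30.05 − 0.3068Y = 20.81532.
η = (dQ/dY)·(Y/Q) = 20.81532 × (30.1/803.5231) = 0.780.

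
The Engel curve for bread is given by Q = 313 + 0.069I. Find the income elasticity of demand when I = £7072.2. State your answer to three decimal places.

0.609

At I = 7072.2: Q = 800.982.
dQ/dI = 0.069.
η = (dQ/dI)·(I/Q) = 0.069 × (7072.2/800.982) = 0.609.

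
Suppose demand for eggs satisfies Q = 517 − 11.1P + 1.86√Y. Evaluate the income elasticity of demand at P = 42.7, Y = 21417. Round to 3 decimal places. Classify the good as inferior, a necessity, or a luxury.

0.432 (necessity)

At P = 42.7, Y = 21417: Q = 315.233.
Holding P constant, ∂Q/∂Y = 1.86/(2√Y) = 0.00635483.
η_Y = (∂Q/∂Y)·(Y/Q) = 0.00635483 × (21417/315.233) = 0.432.
Since 0 < η < 1, this is a necessity.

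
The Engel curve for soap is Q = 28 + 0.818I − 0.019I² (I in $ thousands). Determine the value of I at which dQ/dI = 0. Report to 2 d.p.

21.53

dQ/dI = 0.818 − 0.038I.
The good is inferior where dQ/dI < 0. Setting dQ/dI = 0 gives I = 0.818 / 0.038 = 21.53.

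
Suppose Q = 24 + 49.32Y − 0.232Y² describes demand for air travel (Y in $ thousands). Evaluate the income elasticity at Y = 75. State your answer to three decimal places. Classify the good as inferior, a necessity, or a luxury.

0.450 (necessity)

At Y = 75: Q = 2418.0000.
dQ/dY = 49.32 − 0.464Y = 14.52000.
η = (dQ/dY)·(Y/Q) = 14.52000 × (75/2418.0000) = 0.450.
0 < η < 1 ⇒ necessity.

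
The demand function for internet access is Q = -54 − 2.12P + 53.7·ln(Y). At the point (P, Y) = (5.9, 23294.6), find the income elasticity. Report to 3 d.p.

0.113

At P = 5.9, Y = 23294.6: Q = 473.498.
Holding P constant, ∂Q/∂Y = 53.7/Y = 0.00230526.
η_Y = (∂Q/∂Y)·(Y/Q) = 0.00230526 × (23294.6/473.498) = 0.113.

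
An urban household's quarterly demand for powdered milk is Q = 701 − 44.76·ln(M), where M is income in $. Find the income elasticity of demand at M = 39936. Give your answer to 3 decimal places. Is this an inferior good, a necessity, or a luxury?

-0.197 (inferior good)

At M = 39936: Q = 226.766.
dQ/dM = -44.76/M = -0.00112079 at this income.
η = (dQ/dM)·(M/Q) = -0.00112079 × (39936/226.766) = -0.197.
Since η < 0, the good is an inferior good.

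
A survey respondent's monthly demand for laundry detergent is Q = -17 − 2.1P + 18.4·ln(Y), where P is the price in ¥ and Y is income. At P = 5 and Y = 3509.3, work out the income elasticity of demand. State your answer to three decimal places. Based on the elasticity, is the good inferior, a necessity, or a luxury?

0.150 (necessity)

At P = 5, Y = 3509.3: Q = 122.702.
Holding P constant, ∂Q/∂Y = 18.4/Y = 0.00524321.
η_Y = (∂Q/∂Y)·(Y/Q) = 0.00524321 × (3509.3/122.702) = 0.150.
Since 0 < η < 1, this is a necessity.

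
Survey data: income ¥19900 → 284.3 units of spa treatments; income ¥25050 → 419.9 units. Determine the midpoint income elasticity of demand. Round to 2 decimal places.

1.68

ΔQ = 419.9 − 284.3 = 135.6; midpoint Q̄ = (284.3 + 419.9)/2 = 352.1.
ΔI = 25050 − 19900 = 5150; midpoint Ī = (19900 + 25050)/2 = 22475.
η = (ΔQ/Q̄) ÷ (ΔI/Ī) = (135.6/352.1) ÷ (5150/22475) = 1.68.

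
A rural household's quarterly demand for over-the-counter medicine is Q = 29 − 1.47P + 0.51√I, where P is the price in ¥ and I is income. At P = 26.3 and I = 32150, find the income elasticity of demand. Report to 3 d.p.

At P = 26.3, I = 32150: Q = 81.784.
Holding P constant, ∂Q/∂I = 0.51/(2√I) = 0.00142216.
η_I = (∂Q/∂I)·(I/Q) = 0.00142216 × (32150/81.784) = 0.559.

0.559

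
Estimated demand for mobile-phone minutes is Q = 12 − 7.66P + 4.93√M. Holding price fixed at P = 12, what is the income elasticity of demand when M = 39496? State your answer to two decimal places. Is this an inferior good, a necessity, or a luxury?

At P = 12, M = 39496: Q = 899.849.
Holding P constant, ∂Q/∂M = 4.93/(2√M) = 0.0124034.
η_M = (∂Q/∂M)·(M/Q) = 0.0124034 × (39496/899.849) = 0.54.
Since 0 < η < 1, this is a necessity.

0.54 (necessity)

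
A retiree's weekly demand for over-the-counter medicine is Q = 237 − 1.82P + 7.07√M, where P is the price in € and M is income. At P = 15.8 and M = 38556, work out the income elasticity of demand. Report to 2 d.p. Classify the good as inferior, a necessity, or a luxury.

0.43 (necessity)

At P = 15.8, M = 38556: Q = 1596.487.
Holding P constant, ∂Q/∂M = 7.07/(2√M) = 0.0180029.
η_M = (∂Q/∂M)·(M/Q) = 0.0180029 × (38556/1596.487) = 0.43.
Since 0 < η < 1, this is a necessity.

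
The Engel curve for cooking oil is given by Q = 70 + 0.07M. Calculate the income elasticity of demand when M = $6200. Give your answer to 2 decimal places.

At M = 6200: Q = 504.000.
dQ/dM = 0.07.
η = (dQ/dM)·(M/Q) = 0.07 × (6200/504.000) = 0.86.

0.86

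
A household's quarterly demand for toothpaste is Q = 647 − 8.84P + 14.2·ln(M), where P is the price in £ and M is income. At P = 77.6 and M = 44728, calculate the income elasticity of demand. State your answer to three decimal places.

0.126

At P = 77.6, M = 44728: Q = 113.075.
Holding P constant, ∂Q/∂M = 14.2/M = 0.000317475.
η_M = (∂Q/∂M)·(M/Q) = 0.000317475 × (44728/113.075) = 0.126.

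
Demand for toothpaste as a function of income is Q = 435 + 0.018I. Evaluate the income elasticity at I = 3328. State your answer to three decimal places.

At I = 3328: Q = 494.904.
dQ/dI = 0.018.
η = (dQ/dI)·(I/Q) = 0.018 × (3328/494.904) = 0.121.

0.121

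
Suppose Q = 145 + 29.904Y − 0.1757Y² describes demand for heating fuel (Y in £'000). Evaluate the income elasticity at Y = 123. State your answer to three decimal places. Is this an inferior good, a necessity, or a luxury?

At Y = 123: Q = 1165.0267.
dQ/dY = 29.904 − 0.3514Y = -13.31820.
η = (dQ/dY)·(Y/Q) = -13.31820 × (123/1165.0267) = -1.406.
η < 0 ⇒ inferior good.

-1.406 (inferior good)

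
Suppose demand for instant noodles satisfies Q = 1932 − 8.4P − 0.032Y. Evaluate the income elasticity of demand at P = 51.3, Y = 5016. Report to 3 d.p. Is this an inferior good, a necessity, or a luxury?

-0.120 (inferior good)

At P = 51.3, Y = 5016: Q = 1340.568.
Holding P constant, ∂Q/∂Y = −0.032.
η_Y = (∂Q/∂Y)·(Y/Q) = -0.032 × (5016/1340.568) = -0.120.
Since η < 0, this is an inferior good.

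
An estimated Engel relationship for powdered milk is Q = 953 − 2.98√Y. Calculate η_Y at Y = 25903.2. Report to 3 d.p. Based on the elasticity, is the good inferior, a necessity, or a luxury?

At Y = 25903.2: Q = 473.385.
dQ/dY = -2.98/(2√Y) = -0.00925784 at this income.
η = (dQ/dY)·(Y/Q) = -0.00925784 × (25903.2/473.385) = -0.507.
Since η < 0, the good is an inferior good.

-0.507 (inferior good)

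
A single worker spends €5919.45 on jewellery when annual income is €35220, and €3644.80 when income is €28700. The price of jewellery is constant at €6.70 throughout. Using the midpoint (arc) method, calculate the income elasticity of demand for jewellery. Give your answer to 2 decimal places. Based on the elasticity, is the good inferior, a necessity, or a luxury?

2.33 (luxury)

With a constant price, Q₁ = 5919.45/6.70 = 883.500 and Q₂ = 3644.80/6.70 = 544.000 (equivalently, work directly with expenditure since P cancels).
Midpoint %ΔQ = (3644.80 − 5919.45)/4782.13 = -0.47566; midpoint %ΔI = (28700 − 35220)/31960 = -0.20401.
η = -0.47566 / -0.20401 = 2.33.
η > 1 ⇒ luxury.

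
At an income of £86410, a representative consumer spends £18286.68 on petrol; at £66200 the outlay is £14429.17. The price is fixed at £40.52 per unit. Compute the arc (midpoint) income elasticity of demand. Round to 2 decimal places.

With a constant price, Q₁ = 18286.68/40.52 = 451.300 and Q₂ = 14429.17/40.52 = 356.100 (equivalently, work directly with expenditure since P cancels).
Midpoint %ΔQ = (14429.17 − 18286.68)/16357.93 = -0.23582; midpoint %ΔI = (66200 − 86410)/76305 = -0.26486.
η = -0.23582 / -0.26486 = 0.89.

0.89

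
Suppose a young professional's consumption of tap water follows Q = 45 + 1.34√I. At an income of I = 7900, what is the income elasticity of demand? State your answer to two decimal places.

At I = 7900: Q = 164.102.
dQ/dI = 1.34/(2√I) = 0.00753809 at this income.
η = (dQ/dI)·(I/Q) = 0.00753809 × (7900/164.102) = 0.36.

0.36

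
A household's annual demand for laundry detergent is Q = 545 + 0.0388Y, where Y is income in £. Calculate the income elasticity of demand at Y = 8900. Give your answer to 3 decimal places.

0.388

At Y = 8900: Q = 890.320.
dQ/dY = 0.0388.
η = (dQ/dY)·(Y/Q) = 0.0388 × (8900/890.320) = 0.388.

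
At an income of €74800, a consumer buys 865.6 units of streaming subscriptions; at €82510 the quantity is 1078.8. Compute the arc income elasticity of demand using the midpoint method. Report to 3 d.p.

2.237

ΔQ = 1078.8 − 865.6 = 213.2; midpoint Q̄ = (865.6 + 1078.8)/2 = 972.2.
ΔI = 82510 − 74800 = 7710; midpoint Ī = (74800 + 82510)/2 = 78655.
η = (ΔQ/Q̄) ÷ (ΔI/Ī) = (213.2/972.2) ÷ (7710/78655) = 2.237.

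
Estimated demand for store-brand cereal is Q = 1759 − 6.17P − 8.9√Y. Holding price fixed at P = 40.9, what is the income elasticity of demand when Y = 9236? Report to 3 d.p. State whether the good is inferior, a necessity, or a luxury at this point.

At P = 40.9, Y = 9236: Q = 651.320.
Holding P constant, ∂Q/∂Y = -8.9/(2√Y) = -0.046304.
η_Y = (∂Q/∂Y)·(Y/Q) = -0.046304 × (9236/651.320) = -0.657.
Since η < 0, this is an inferior good.

-0.657 (inferior good)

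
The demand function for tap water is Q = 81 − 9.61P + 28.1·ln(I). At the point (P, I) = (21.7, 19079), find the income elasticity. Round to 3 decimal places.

0.188

At P = 21.7, I = 19079: Q = 149.426.
Holding P constant, ∂Q/∂I = 28.1/I = 0.00147282.
η_I = (∂Q/∂I)·(I/Q) = 0.00147282 × (19079/149.426) = 0.188.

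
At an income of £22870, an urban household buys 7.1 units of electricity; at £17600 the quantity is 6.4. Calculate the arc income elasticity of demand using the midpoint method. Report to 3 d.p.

ΔQ = 6.4 − 7.1 = -0.7; midpoint Q̄ = (7.1 + 6.4)/2 = 6.75.
ΔI = 17600 − 22870 = -5270; midpoint Ī = (22870 + 17600)/2 = 20235.
η = (ΔQ/Q̄) ÷ (ΔI/Ī) = (-0.7/6.75) ÷ (-5270/20235) = 0.398.

0.398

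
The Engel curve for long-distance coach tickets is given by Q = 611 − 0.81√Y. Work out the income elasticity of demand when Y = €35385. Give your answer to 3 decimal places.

At Y = 35385: Q = 458.632.
dQ/dY = -0.81/(2√Y) = -0.00215301 at this income.
η = (dQ/dY)·(Y/Q) = -0.00215301 × (35385/458.632) = -0.166.

-0.166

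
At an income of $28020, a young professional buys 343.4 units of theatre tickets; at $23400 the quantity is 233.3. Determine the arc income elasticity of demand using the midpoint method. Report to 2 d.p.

2.12

ΔQ = 233.3 − 343.4 = -110.1; midpoint Q̄ = (343.4 + 233.3)/2 = 288.35.
ΔI = 23400 − 28020 = -4620; midpoint Ī = (28020 + 23400)/2 = 25710.
η = (ΔQ/Q̄) ÷ (ΔI/Ī) = (-110.1/288.35) ÷ (-4620/25710) = 2.12.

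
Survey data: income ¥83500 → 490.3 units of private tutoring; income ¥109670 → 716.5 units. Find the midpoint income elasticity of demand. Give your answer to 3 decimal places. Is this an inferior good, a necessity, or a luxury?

ΔQ = 716.5 − 490.3 = 226.2; midpoint Q̄ = (490.3 + 716.5)/2 = 603.4.
ΔI = 109670 − 83500 = 26170; midpoint Ī = (83500 + 109670)/2 = 96585.
η = (ΔQ/Q̄) ÷ (ΔI/Ī) = (226.2/603.4) ÷ (26170/96585) = 1.384.
η > 1 ⇒ luxury.

1.384 (luxury)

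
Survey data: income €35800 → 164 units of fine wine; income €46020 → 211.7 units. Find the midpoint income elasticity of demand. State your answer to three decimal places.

1.016

ΔQ = 211.7 − 164 = 47.7; midpoint Q̄ = (164 + 211.7)/2 = 187.85.
ΔI = 46020 − 35800 = 10220; midpoint Ī = (35800 + 46020)/2 = 40910.
η = (ΔQ/Q̄) ÷ (ΔI/Ī) = (47.7/187.85) ÷ (10220/40910) = 1.016.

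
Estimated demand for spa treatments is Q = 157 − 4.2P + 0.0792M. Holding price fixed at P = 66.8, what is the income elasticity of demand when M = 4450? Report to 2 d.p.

At P = 66.8, M = 4450: Q = 228.880.
Holding P constant, ∂Q/∂M = 0.0792.
η_M = (∂Q/∂M)·(M/Q) = 0.0792 × (4450/228.880) = 1.54.

1.54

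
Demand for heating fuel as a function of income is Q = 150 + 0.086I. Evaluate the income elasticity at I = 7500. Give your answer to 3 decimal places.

0.811

At I = 7500: Q = 795.000.
dQ/dI = 0.086.
η = (dQ/dI)·(I/Q) = 0.086 × (7500/795.000) = 0.811.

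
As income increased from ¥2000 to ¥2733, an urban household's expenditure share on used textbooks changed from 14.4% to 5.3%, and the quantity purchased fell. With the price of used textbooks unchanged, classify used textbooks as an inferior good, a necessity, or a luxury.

inferior good

Quantity demanded falls as income rises, so η < 0.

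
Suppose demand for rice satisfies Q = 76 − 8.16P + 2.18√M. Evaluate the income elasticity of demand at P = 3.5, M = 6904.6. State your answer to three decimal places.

At P = 3.5, M = 6904.6: Q = 228.585.
Holding P constant, ∂Q/∂M = 2.18/(2√M) = 0.0131177.
η_M = (∂Q/∂M)·(M/Q) = 0.0131177 × (6904.6/228.585) = 0.396.

0.396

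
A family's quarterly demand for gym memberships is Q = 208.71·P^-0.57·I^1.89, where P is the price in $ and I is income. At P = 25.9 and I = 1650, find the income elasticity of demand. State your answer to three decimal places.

For a multiplicative demand Q = A·P^α·I^β, the income elasticity is β everywhere.
Here β = 1.89, so η = 1.890.

1.890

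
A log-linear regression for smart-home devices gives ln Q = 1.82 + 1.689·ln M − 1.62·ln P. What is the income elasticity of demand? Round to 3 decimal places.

In a log-linear demand, the coefficient on ln M is the income elasticity.
So η = 1.689.

1.689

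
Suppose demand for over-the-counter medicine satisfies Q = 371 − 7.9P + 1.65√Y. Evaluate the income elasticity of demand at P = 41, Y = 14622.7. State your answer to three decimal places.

0.405

At P = 41, Y = 14622.7: Q = 246.625.
Holding P constant, ∂Q/∂Y = 1.65/(2√Y) = 0.00682245.
η_Y = (∂Q/∂Y)·(Y/Q) = 0.00682245 × (14622.7/246.625) = 0.405.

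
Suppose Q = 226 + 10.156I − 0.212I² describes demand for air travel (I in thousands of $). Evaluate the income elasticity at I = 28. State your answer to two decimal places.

At I = 28: Q = 344.1600.
dQ/dI = 10.156 − 0.424I = -1.71600.
η = (dQ/dI)·(I/Q) = -1.71600 × (28/344.1600) = -0.14.

-0.14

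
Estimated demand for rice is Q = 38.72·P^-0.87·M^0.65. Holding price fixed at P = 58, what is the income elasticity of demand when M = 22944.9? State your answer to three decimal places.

For a multiplicative demand Q = A·P^α·M^β, the income elasticity is β everywhere.
Here β = 0.65, so η = 0.650.

0.650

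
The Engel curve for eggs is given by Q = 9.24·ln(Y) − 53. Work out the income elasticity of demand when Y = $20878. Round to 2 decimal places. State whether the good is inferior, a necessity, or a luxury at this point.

0.24 (necessity)

At Y = 20878: Q = 38.905.
dQ/dY = 9.24/Y = 0.000442571 at this income.
η = (dQ/dY)·(Y/Q) = 0.000442571 × (20878/38.905) = 0.24.
Since 0 < η < 1, the good is a necessity.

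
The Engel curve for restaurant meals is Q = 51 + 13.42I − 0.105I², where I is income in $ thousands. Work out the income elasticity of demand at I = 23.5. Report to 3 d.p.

At I = 23.5: Q = 308.3838.
dQ/dI = 13.42 − 0.21I = 8.48500.
η = (dQ/dI)·(I/Q) = 8.48500 × (23.5/308.3838) = 0.647.

0.647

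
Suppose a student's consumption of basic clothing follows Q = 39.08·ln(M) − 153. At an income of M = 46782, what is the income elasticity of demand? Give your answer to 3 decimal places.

0.146

At M = 46782: Q = 267.237.
dQ/dM = 39.08/M = 0.000835364 at this income.
η = (dQ/dM)·(M/Q) = 0.000835364 × (46782/267.237) = 0.146.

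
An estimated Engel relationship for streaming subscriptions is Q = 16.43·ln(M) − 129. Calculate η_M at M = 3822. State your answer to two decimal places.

At M = 3822: Q = 6.523.
dQ/dM = 16.43/M = 0.0042988 at this income.
η = (dQ/dM)·(M/Q) = 0.0042988 × (3822/6.523) = 2.52.

2.52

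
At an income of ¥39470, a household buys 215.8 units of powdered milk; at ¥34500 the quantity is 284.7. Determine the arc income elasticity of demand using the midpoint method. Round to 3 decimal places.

ΔQ = 284.7 − 215.8 = 68.9; midpoint Q̄ = (215.8 + 284.7)/2 = 250.25.
ΔI = 34500 − 39470 = -4970; midpoint Ī = (39470 + 34500)/2 = 36985.
η = (ΔQ/Q̄) ÷ (ΔI/Ī) = (68.9/250.25) ÷ (-4970/36985) = -2.049.

-2.049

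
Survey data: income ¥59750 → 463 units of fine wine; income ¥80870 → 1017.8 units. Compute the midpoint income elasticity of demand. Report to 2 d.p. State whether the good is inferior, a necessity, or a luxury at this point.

2.49 (luxury)

ΔQ = 1017.8 − 463 = 554.8; midpoint Q̄ = (463 + 1017.8)/2 = 740.4.
ΔI = 80870 − 59750 = 21120; midpoint Ī = (59750 + 80870)/2 = 70310.
η = (ΔQ/Q̄) ÷ (ΔI/Ī) = (554.8/740.4) ÷ (21120/70310) = 2.49.
η > 1 ⇒ luxury.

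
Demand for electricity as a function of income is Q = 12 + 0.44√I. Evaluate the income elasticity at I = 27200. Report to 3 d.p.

0.429

At I = 27200: Q = 84.567.
dQ/dI = 0.44/(2√I) = 0.00133395 at this income.
η = (dQ/dI)·(I/Q) = 0.00133395 × (27200/84.567) = 0.429.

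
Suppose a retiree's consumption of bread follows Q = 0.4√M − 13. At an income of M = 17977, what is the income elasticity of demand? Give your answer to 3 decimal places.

0.660

At M = 17977: Q = 40.631.
dQ/dM = 0.4/(2√M) = 0.00149167 at this income.
η = (dQ/dM)·(M/Q) = 0.00149167 × (17977/40.631) = 0.660.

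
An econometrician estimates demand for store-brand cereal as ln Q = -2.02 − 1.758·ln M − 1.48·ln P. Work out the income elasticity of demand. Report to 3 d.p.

-1.758

In a log-linear demand, the coefficient on ln M is the income elasticity.
So η = -1.758.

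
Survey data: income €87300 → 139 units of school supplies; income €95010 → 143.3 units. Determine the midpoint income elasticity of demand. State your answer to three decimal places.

ΔQ = 143.3 − 139 = 4.3; midpoint Q̄ = (139 + 143.3)/2 = 141.15.
ΔI = 95010 − 87300 = 7710; midpoint Ī = (87300 + 95010)/2 = 91155.
η = (ΔQ/Q̄) ÷ (ΔI/Ī) = (4.3/141.15) ÷ (7710/91155) = 0.360.

0.360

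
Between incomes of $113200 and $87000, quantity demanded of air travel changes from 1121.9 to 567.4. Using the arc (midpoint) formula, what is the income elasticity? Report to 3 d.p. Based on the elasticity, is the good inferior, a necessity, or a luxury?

ΔQ = 567.4 − 1121.9 = -554.5; midpoint Q̄ = (1121.9 + 567.4)/2 = 844.65.
ΔI = 87000 − 113200 = -26200; midpoint Ī = (113200 + 87000)/2 = 100100.
η = (ΔQ/Q̄) ÷ (ΔI/Ī) = (-554.5/844.65) ÷ (-26200/100100) = 2.508.
η > 1 ⇒ luxury.

2.508 (luxury)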